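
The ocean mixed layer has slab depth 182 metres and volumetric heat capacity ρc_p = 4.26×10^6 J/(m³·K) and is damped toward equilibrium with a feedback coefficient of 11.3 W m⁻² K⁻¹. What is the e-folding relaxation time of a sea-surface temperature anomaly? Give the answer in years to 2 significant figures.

2.2 years

Areal heat capacity C = ρc_p × D = 4.26×10^6 × 182 = 7.75×10^8 J/(m²·K).
Relaxation time τ = C / λ = 7.75×10^8 / 11.3 = 6.86×10^7 s.
In years: 6.86×10^7 s / (3.156×10^7 s/year) = 2.17 years.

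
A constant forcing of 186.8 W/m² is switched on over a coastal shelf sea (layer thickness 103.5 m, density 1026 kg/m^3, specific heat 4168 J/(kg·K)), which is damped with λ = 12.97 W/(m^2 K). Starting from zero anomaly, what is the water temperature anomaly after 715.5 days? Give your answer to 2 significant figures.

12 K

Areal heat capacity C = ρ c_p D = 1026 × 4168 × 103.5 = 4.43×10^8 J m⁻² K⁻¹.
τ = C / λ = 4.43×10^8 / 12.97 = 3.41×10^7 s.
Equilibrium anomaly ΔT_eq = F / λ = 186.8 / 12.97 = 14.4 K.
t = 715.5 days = 6.18×10^7 s, so t/τ = 1.81.
ΔT(t) = ΔT_eq (1 − e^(−t/τ)) = 14.4 × (1 − e^−1.81) = 12.0 K.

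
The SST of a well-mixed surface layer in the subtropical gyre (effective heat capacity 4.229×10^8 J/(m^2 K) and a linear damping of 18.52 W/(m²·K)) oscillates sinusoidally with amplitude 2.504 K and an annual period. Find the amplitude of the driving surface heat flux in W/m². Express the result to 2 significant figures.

Areal heat capacity C = 4.229×10^8 J/(m^2 K) (given).
ω = 2π / 3.15×10^7 s = 1.99×10^-7 s⁻¹.
√((Cω)² + λ²) = √((84.3)² + 18.52²) = 86.3 W/(m²·K).
F₀ = A × √((Cω)²+λ²) = 2.504 × 86.3 = 216 W/m².

220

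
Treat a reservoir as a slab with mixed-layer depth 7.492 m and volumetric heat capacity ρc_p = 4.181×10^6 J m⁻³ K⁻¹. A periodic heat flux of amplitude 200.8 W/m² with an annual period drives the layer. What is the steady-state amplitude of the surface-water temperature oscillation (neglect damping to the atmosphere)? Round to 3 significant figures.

Areal heat capacity C = ρc_p × D = 4.181×10^6 × 7.492 = 3.13×10^7 J/(m²·K).
Angular frequency ω = 2π / T = 2π / 3.15×10^7 s = 1.99×10^-7 s⁻¹.
Cω = 3.13×10^7 × 1.99×10^-7 = 6.24 W/(m²·K).
Amplitude A = F₀ / (Cω) = 200.8 / 6.24 = 32.2 K.

32.2 K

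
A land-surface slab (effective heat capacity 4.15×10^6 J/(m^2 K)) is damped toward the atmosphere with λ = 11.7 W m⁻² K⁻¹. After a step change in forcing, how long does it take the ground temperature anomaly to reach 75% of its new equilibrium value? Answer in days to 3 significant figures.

Areal heat capacity C = 4.15×10^6 J/(m^2 K) (given).
τ = C / λ = 4.15×10^6 / 11.7 = 3.55×10^5 s.
Fraction reached: 1 − e^(−t/τ) = 0.75 ⇒ t = −τ ln(1 − 0.75) = τ × 1.39.
t = 4.92×10^5 s = 5.69 days.

5.69 days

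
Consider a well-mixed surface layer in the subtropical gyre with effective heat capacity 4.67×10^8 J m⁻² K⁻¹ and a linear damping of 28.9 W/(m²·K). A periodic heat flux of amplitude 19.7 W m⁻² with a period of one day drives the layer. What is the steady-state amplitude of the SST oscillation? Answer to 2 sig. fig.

5.8×10^-4 K

Areal heat capacity C = 4.67×10^8 J m⁻² K⁻¹ (given).
Angular frequency ω = 2π / T = 2π / 86400 s = 7.27×10^-5 s⁻¹.
√((Cω)² + λ²) = √((34000)² + 28.9²) = 34000 W/(m²·K).
Amplitude A = F₀ / √((Cω)²+λ²) = 19.7 / 34000 = 5.80×10^-4 K.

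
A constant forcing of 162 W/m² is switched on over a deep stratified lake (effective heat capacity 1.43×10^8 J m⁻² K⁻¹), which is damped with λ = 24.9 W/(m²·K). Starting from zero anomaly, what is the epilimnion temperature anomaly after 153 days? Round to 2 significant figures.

Areal heat capacity C = 1.43×10^8 J m⁻² K⁻¹ (given).
τ = C / λ = 1.43×10^8 / 24.9 = 5.74×10^6 s.
Equilibrium anomaly ΔT_eq = F / λ = 162 / 24.9 = 6.51 K.
t = 153 days = 1.32×10^7 s, so t/τ = 2.30.
ΔT(t) = ΔT_eq (1 − e^(−t/τ)) = 6.51 × (1 − e^−2.30) = 5.85 K.

5.9 K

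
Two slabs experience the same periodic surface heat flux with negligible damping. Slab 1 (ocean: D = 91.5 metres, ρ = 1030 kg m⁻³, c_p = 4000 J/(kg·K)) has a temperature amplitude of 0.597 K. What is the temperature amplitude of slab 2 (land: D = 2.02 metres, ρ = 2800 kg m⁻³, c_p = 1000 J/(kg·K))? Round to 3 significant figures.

39.8 K

C_ocean = 3.77×10^8 J/(m²·K); C_land = 5.66×10^6 J/(m²·K).
A ∝ 1/C ⇒ A_land = A_ocean × C_ocean/C_land = 0.597 × 66.7 = 39.8 K.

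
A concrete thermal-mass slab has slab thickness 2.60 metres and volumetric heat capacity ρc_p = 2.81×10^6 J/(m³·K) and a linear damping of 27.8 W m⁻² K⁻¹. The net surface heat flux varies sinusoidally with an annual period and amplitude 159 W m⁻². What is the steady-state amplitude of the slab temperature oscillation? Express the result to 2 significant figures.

Areal heat capacity C = ρc_p × D = 2.81×10^6 × 2.60 = 7.31×10^6 J m⁻² K⁻¹.
Angular frequency ω = 2π / T = 2π / 3.15×10^7 s = 1.99×10^-7 s⁻¹.
√((Cω)² + λ²) = √((1.46)² + 27.8²) = 27.8 W/(m²·K).
Amplitude A = F₀ / √((Cω)²+λ²) = 159 / 27.8 = 5.71 K.

5.7 K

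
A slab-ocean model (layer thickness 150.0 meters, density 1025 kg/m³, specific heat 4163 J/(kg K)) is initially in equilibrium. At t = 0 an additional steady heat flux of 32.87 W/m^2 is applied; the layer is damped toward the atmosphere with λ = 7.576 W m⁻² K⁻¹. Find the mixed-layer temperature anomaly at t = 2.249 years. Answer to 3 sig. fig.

2.47 K

Areal heat capacity C = ρ c_p D = 1025 × 4163 × 150.0 = 6.40×10^8 J m⁻² K⁻¹.
τ = C / λ = 6.40×10^8 / 7.576 = 8.45×10^7 s.
Equilibrium anomaly ΔT_eq = F / λ = 32.87 / 7.576 = 4.34 K.
t = 2.249 years = 7.10×10^7 s, so t/τ = 0.840.
ΔT(t) = ΔT_eq (1 − e^(−t/τ)) = 4.34 × (1 − e^−0.840) = 2.47 K.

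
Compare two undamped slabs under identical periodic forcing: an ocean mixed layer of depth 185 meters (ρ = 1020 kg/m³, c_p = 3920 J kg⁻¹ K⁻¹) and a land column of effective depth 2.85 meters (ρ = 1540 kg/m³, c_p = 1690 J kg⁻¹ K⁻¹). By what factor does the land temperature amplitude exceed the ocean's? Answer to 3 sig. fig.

99.7

C_ocean = 1020 × 3920 × 185 = 7.40×10^8 J/(m²·K).
C_land = 1540 × 1690 × 2.85 = 7.42×10^6 J/(m²·K).
Undamped amplitude ∝ 1/C, so A_land/A_ocean = C_ocean/C_land = 99.7.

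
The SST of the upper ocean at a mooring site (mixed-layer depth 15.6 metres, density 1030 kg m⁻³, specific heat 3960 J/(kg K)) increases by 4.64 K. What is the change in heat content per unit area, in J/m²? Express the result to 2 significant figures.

Areal heat capacity C = ρ c_p D = 1030 × 3960 × 15.6 = 6.36×10^7 J/(m^2 K).
ΔQ = C ΔT = 6.36×10^7 × 4.64 = 2.95×10^8 J/m².

3.0×10^8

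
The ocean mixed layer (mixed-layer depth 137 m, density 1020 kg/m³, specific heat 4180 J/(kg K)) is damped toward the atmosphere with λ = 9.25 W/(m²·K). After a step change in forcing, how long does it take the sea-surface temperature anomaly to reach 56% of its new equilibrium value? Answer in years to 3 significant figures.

Areal heat capacity C = ρ c_p D = 1020 × 4180 × 137 = 5.84×10^8 J/(m²·K).
τ = C / λ = 5.84×10^8 / 9.25 = 6.31×10^7 s.
Fraction reached: 1 − e^(−t/τ) = 0.56 ⇒ t = −τ ln(1 − 0.56) = τ × 0.821.
t = 5.18×10^7 s = 1.64 years.

1.64 years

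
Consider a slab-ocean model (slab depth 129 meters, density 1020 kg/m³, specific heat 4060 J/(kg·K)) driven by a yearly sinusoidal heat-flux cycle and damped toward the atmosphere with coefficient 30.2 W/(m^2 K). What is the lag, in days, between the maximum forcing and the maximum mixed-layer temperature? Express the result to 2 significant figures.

75 days

Areal heat capacity C = ρ c_p D = 1020 × 4060 × 129 = 5.34×10^8 J/(m²·K).
ω = 2π / 3.15×10^7 s = 1.99×10^-7 s⁻¹.
Phase lag φ = arctan(Cω/λ) = arctan(106/30.2) = 1.29 rad.
Time lag = φ / ω = 1.29 / 1.99×10^-7 = 6.50×10^6 s = 75.2 days.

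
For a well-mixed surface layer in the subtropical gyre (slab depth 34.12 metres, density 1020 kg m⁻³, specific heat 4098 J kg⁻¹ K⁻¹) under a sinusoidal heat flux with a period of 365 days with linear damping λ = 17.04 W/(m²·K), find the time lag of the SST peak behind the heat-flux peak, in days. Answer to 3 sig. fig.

Areal heat capacity C = ρ c_p D = 1020 × 4098 × 34.12 = 1.43×10^8 J m⁻² K⁻¹.
ω = 2π / 3.15×10^7 s = 1.99×10^-7 s⁻¹.
Phase lag φ = arctan(Cω/λ) = arctan(28.4/17.04) = 1.03 rad.
Time lag = φ / ω = 1.03 / 1.99×10^-7 = 5.17×10^6 s = 59.9 days.

59.9 days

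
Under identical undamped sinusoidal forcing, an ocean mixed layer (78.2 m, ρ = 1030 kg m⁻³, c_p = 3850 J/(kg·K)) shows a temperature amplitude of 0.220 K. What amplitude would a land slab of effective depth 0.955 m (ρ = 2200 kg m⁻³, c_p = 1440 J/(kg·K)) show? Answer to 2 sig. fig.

C_ocean = 3.10×10^8 J/(m²·K); C_land = 3.03×10^6 J/(m²·K).
A ∝ 1/C ⇒ A_land = A_ocean × C_ocean/C_land = 0.220 × 102 = 22.5 K.

23 K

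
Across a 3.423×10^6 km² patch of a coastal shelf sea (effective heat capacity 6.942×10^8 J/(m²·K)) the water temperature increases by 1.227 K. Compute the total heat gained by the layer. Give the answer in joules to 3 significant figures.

Areal heat capacity C = 6.942×10^8 J/(m²·K) (given).
Heat per unit area: q = C ΔT = 6.94×10^8 × 1.227 = 8.52×10^8 J/m².
Total heat: Q = q × A = 8.52×10^8 × (3.423×10^6 × 10⁶ m²) = 2.92×10^21 J.

2.92×10^21 J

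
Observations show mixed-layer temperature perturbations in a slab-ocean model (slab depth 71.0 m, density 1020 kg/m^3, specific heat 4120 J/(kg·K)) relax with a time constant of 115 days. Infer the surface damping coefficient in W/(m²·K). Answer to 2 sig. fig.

Areal heat capacity C = ρ c_p D = 1020 × 4120 × 71.0 = 2.98×10^8 J/(m²·K).
τ = 115 days = 9.94×10^6 s.
λ = C / τ = 2.98×10^8 / 9.94×10^6 = 30.0 W/(m²·K).

30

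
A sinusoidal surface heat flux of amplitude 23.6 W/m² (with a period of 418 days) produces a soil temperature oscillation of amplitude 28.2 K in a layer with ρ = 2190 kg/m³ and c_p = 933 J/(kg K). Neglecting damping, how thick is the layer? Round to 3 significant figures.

2.35 m

ω = 2π / 3.61×10^7 s = 1.74×10^-7 s⁻¹.
Required C = F₀ / (A ω) = 23.6 / (28.2 × 1.74×10^-7) = 4.81×10^6 J/(m²·K).
D = C / (ρ c_p) = 4.81×10^6 / (2190 × 933) = 2.35 m.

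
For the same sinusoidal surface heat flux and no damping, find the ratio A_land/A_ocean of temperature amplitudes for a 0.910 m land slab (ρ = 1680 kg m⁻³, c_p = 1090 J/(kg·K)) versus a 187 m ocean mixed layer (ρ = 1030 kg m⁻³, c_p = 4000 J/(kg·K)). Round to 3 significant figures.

C_ocean = 1030 × 4000 × 187 = 7.70×10^8 J/(m²·K).
C_land = 1680 × 1090 × 0.910 = 1.67×10^6 J/(m²·K).
Undamped amplitude ∝ 1/C, so A_land/A_ocean = C_ocean/C_land = 462.

462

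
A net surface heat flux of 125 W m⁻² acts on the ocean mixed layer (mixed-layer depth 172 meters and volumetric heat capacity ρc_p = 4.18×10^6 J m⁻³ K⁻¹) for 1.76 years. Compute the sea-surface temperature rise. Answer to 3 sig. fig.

9.66 K

Areal heat capacity C = ρc_p × D = 4.18×10^6 × 172 = 7.19×10^8 J/(m^2 K).
Net heat input Q = F Δt = 125 × (1.76 years × 3.156×10^7 s/year) = 6.94×10^9 J/m².
ΔT = Q / C = 6.94×10^9 / 7.19×10^8 = 9.66 K.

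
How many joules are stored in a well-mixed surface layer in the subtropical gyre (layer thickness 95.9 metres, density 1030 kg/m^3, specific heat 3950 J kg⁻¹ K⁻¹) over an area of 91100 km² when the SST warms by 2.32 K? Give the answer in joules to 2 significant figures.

8.2×10^19 J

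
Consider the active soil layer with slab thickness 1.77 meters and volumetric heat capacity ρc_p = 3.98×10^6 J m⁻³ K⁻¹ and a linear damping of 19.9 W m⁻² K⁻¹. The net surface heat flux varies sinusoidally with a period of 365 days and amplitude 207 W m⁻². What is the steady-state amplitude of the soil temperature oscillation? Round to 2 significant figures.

10 K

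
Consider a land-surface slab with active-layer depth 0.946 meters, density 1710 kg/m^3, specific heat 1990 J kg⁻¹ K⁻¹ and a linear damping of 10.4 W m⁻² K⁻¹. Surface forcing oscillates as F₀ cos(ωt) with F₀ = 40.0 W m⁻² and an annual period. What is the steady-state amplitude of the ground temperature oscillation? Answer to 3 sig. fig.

3.84 K

Areal heat capacity C = ρ c_p D = 1710 × 1990 × 0.946 = 3.22×10^6 J/(m^2 K).
Angular frequency ω = 2π / T = 2π / 3.15×10^7 s = 1.99×10^-7 s⁻¹.
√((Cω)² + λ²) = √((0.641)² + 10.4²) = 10.4 W/(m²·K).
Amplitude A = F₀ / √((Cω)²+λ²) = 40.0 / 10.4 = 3.84 K.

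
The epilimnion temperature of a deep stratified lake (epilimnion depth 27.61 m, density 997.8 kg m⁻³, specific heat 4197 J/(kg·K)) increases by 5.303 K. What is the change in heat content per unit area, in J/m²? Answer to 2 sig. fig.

6.1×10^8

Areal heat capacity C = ρ c_p D = 997.8 × 4197 × 27.61 = 1.16×10^8 J/(m^2 K).
ΔQ = C ΔT = 1.16×10^8 × 5.303 = 6.13×10^8 J/m².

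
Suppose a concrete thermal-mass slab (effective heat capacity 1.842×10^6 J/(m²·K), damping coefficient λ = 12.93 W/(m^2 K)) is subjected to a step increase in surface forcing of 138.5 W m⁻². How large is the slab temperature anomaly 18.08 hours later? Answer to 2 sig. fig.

3.9 K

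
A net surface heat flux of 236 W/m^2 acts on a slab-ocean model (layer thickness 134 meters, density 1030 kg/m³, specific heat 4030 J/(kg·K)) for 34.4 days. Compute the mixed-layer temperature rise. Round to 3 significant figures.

Areal heat capacity C = ρ c_p D = 1030 × 4030 × 134 = 5.56×10^8 J m⁻² K⁻¹.
Net heat input Q = F Δt = 236 × (34.4 days × 86400 s/day) = 7.01×10^8 J/m².
ΔT = Q / C = 7.01×10^8 / 5.56×10^8 = 1.26 K.

1.26 K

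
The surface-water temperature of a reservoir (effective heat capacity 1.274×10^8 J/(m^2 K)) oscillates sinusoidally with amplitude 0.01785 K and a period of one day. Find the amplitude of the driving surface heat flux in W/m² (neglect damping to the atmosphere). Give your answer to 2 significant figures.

170

Areal heat capacity C = 1.274×10^8 J/(m^2 K) (given).
ω = 2π / 86400 s = 7.27×10^-5 s⁻¹.
Cω = 1.27×10^8 × 7.27×10^-5 = 9260 W/(m²·K).
F₀ = A × Cω = 0.01785 × 9260 = 165 W/m².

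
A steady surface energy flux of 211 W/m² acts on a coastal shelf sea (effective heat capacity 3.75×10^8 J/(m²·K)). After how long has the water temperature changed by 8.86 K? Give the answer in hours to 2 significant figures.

Areal heat capacity C = 3.75×10^8 J/(m²·K) (given).
Time required: Δt = C ΔT / F = 3.75×10^8 × 8.86 / 211 = 1.57×10^7 s.
In hours: 1.57×10^7 s / (3600 s/hour) = 4370 hours.

4400 hours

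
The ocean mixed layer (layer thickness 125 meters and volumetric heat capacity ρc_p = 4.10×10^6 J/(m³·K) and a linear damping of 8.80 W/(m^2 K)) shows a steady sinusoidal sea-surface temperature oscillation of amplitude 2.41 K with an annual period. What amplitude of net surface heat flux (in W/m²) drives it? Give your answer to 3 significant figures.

Areal heat capacity C = ρc_p × D = 4.10×10^6 × 125 = 5.12×10^8 J m⁻² K⁻¹.
ω = 2π / 3.15×10^7 s = 1.99×10^-7 s⁻¹.
√((Cω)² + λ²) = √((102)² + 8.80²) = 102 W/(m²·K).
F₀ = A × √((Cω)²+λ²) = 2.41 × 102 = 247 W/m².

247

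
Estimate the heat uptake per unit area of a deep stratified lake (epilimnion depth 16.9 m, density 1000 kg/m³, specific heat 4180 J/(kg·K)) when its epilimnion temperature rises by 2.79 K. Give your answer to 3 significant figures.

1.97×10^8

Areal heat capacity C = ρ c_p D = 1000 × 4180 × 16.9 = 7.06×10^7 J/(m²·K).
ΔQ = C ΔT = 7.06×10^7 × 2.79 = 1.97×10^8 J/m².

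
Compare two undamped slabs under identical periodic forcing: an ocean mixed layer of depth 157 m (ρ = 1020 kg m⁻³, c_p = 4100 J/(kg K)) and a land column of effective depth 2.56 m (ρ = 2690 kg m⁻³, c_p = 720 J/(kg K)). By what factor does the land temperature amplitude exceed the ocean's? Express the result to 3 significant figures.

C_ocean = 1020 × 4100 × 157 = 6.57×10^8 J/(m²·K).
C_land = 2690 × 720 × 2.56 = 4.96×10^6 J/(m²·K).
Undamped amplitude ∝ 1/C, so A_land/A_ocean = C_ocean/C_land = 132.

132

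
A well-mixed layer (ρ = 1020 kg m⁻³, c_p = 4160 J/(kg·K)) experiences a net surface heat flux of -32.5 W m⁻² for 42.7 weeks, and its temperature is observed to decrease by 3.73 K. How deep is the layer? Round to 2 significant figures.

53 m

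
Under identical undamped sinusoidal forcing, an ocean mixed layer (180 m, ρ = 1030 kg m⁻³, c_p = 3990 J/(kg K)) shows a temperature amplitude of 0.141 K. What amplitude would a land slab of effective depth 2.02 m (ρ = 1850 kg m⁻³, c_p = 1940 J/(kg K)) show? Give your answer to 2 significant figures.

C_ocean = 7.40×10^8 J/(m²·K); C_land = 7.25×10^6 J/(m²·K).
A ∝ 1/C ⇒ A_land = A_ocean × C_ocean/C_land = 0.141 × 102 = 14.4 K.

14 K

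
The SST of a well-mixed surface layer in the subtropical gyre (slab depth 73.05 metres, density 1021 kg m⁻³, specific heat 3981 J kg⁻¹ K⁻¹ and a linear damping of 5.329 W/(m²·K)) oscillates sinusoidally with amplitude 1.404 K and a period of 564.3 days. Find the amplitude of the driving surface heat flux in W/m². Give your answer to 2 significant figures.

54

Areal heat capacity C = ρ c_p D = 1021 × 3981 × 73.05 = 2.97×10^8 J m⁻² K⁻¹.
ω = 2π / 4.88×10^7 s = 1.29×10^-7 s⁻¹.
√((Cω)² + λ²) = √((38.3)² + 5.329²) = 38.6 W/(m²·K).
F₀ = A × √((Cω)²+λ²) = 1.404 × 38.6 = 54.2 W/m².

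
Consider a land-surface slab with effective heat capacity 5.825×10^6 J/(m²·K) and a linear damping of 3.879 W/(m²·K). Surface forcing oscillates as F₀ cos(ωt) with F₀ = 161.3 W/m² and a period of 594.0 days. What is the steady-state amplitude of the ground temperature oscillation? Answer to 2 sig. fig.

41 K

Areal heat capacity C = 5.825×10^6 J/(m²·K) (given).
Angular frequency ω = 2π / T = 2π / 5.13×10^7 s = 1.22×10^-7 s⁻¹.
√((Cω)² + λ²) = √((0.713)² + 3.879²) = 3.94 W/(m²·K).
Amplitude A = F₀ / √((Cω)²+λ²) = 161.3 / 3.94 = 40.9 K.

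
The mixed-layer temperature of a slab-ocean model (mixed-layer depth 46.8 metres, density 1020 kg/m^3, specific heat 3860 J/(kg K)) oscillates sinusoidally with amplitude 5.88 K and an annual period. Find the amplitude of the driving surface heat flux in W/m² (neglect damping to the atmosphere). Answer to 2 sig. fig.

220

Areal heat capacity C = ρ c_p D = 1020 × 3860 × 46.8 = 1.84×10^8 J/(m²·K).
ω = 2π / 3.15×10^7 s = 1.99×10^-7 s⁻¹.
Cω = 1.84×10^8 × 1.99×10^-7 = 36.7 W/(m²·K).
F₀ = A × Cω = 5.88 × 36.7 = 216 W/m².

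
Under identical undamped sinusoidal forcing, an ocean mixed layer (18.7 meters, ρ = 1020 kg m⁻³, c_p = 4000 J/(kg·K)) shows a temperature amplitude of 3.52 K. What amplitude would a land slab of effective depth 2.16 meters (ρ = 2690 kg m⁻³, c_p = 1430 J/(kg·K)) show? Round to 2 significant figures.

32 K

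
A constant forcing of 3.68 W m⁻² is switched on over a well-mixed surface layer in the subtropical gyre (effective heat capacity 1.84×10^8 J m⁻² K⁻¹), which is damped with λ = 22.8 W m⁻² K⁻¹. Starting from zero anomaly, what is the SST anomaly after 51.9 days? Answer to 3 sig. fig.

Areal heat capacity C = 1.84×10^8 J m⁻² K⁻¹ (given).
τ = C / λ = 1.84×10^8 / 22.8 = 8.07×10^6 s.
Equilibrium anomaly ΔT_eq = F / λ = 3.68 / 22.8 = 0.161 K.
t = 51.9 days = 4.48×10^6 s, so t/τ = 0.556.
ΔT(t) = ΔT_eq (1 − e^(−t/τ)) = 0.161 × (1 − e^−0.556) = 0.0688 K.

0.0688 K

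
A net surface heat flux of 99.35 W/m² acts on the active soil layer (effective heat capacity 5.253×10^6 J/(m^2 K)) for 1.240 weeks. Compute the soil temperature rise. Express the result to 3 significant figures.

14.2 K

Areal heat capacity C = 5.253×10^6 J/(m^2 K) (given).
Net heat input Q = F Δt = 99.35 × (1.240 weeks × 6.048×10^5 s/week) = 7.45×10^7 J/m².
ΔT = Q / C = 7.45×10^7 / 5.25×10^6 = 14.2 K.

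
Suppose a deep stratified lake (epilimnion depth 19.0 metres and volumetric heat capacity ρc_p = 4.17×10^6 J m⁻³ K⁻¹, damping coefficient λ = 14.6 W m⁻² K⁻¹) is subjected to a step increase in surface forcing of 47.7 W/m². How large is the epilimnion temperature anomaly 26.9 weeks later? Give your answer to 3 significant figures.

3.10 K

Areal heat capacity C = ρc_p × D = 4.17×10^6 × 19.0 = 7.92×10^7 J/(m²·K).
τ = C / λ = 7.92×10^7 / 14.6 = 5.43×10^6 s.
Equilibrium anomaly ΔT_eq = F / λ = 47.7 / 14.6 = 3.27 K.
t = 26.9 weeks = 1.63×10^7 s, so t/τ = 3.00.
ΔT(t) = ΔT_eq (1 − e^(−t/τ)) = 3.27 × (1 − e^−3.00) = 3.10 K.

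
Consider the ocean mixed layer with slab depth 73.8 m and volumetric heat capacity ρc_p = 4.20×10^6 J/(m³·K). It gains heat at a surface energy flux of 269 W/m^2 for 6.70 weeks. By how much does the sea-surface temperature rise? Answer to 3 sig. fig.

3.52 K

Areal heat capacity C = ρc_p × D = 4.20×10^6 × 73.8 = 3.10×10^8 J/(m^2 K).
Net heat input Q = F Δt = 269 × (6.70 weeks × 6.048×10^5 s/week) = 1.09×10^9 J/m².
ΔT = Q / C = 1.09×10^9 / 3.10×10^8 = 3.52 K.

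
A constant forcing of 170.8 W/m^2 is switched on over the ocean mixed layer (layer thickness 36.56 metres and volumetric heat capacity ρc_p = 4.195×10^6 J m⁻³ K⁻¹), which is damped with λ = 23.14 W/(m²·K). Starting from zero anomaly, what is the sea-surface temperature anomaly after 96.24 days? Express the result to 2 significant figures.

Areal heat capacity C = ρc_p × D = 4.195×10^6 × 36.56 = 1.53×10^8 J/(m^2 K).
τ = C / λ = 1.53×10^8 / 23.14 = 6.63×10^6 s.
Equilibrium anomaly ΔT_eq = F / λ = 170.8 / 23.14 = 7.38 K.
t = 96.24 days = 8.32×10^6 s, so t/τ = 1.25.
ΔT(t) = ΔT_eq (1 − e^(−t/τ)) = 7.38 × (1 − e^−1.25) = 5.28 K.

5.3 K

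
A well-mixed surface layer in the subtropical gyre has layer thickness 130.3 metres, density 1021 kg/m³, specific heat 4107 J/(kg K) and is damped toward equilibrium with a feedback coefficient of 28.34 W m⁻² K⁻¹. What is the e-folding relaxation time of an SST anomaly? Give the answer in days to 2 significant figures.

220 days

Areal heat capacity C = ρ c_p D = 1021 × 4107 × 130.3 = 5.46×10^8 J/(m^2 K).
Relaxation time τ = C / λ = 5.46×10^8 / 28.34 = 1.93×10^7 s.
In days: 1.93×10^7 s / (86400 s/day) = 223 days.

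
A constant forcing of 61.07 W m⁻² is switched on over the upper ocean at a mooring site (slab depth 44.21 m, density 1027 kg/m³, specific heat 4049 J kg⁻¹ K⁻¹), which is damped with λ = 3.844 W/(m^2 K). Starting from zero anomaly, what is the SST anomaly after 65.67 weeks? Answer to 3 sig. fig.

8.96 K

Areal heat capacity C = ρ c_p D = 1027 × 4049 × 44.21 = 1.84×10^8 J m⁻² K⁻¹.
τ = C / λ = 1.84×10^8 / 3.844 = 4.78×10^7 s.
Equilibrium anomaly ΔT_eq = F / λ = 61.07 / 3.844 = 15.9 K.
t = 65.67 weeks = 3.97×10^7 s, so t/τ = 0.830.
ΔT(t) = ΔT_eq (1 − e^(−t/τ)) = 15.9 × (1 − e^−0.830) = 8.96 K.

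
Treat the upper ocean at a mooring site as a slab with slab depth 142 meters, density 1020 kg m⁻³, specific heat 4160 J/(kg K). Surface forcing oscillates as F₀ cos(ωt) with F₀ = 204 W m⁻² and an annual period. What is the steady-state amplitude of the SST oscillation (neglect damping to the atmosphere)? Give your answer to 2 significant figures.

1.7 K

Areal heat capacity C = ρ c_p D = 1020 × 4160 × 142 = 6.03×10^8 J/(m²·K).
Angular frequency ω = 2π / T = 2π / 3.15×10^7 s = 1.99×10^-7 s⁻¹.
Cω = 6.03×10^8 × 1.99×10^-7 = 120 W/(m²·K).
Amplitude A = F₀ / (Cω) = 204 / 120 = 1.70 K.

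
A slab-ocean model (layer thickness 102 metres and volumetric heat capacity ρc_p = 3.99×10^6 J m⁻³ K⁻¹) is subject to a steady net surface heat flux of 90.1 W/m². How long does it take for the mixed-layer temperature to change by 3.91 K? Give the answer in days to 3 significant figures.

204 days

Areal heat capacity C = ρc_p × D = 3.99×10^6 × 102 = 4.07×10^8 J/(m²·K).
Time required: Δt = C ΔT / F = 4.07×10^8 × 3.91 / 90.1 = 1.77×10^7 s.
In days: 1.77×10^7 s / (86400 s/day) = 204 days.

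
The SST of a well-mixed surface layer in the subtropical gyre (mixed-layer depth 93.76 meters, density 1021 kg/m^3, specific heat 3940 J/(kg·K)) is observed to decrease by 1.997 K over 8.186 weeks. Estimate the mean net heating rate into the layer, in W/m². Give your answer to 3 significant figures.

-152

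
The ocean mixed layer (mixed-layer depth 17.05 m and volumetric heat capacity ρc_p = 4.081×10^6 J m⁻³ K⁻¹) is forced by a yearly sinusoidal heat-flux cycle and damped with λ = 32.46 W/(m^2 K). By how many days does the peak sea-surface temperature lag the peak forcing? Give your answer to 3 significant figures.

Areal heat capacity C = ρc_p × D = 4.081×10^6 × 17.05 = 6.96×10^7 J/(m^2 K).
ω = 2π / 3.15×10^7 s = 1.99×10^-7 s⁻¹.
Phase lag φ = arctan(Cω/λ) = arctan(13.9/32.46) = 0.404 rad.
Time lag = φ / ω = 0.404 / 1.99×10^-7 = 2.03×10^6 s = 23.4 days.

23.4 days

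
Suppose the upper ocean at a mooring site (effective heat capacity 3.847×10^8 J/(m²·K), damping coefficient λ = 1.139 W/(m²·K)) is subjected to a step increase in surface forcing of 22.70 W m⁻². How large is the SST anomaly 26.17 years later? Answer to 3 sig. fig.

18.2 K

Areal heat capacity C = 3.847×10^8 J/(m²·K) (given).
τ = C / λ = 3.85×10^8 / 1.139 = 3.38×10^8 s.
Equilibrium anomaly ΔT_eq = F / λ = 22.70 / 1.139 = 19.9 K.
t = 26.17 years = 8.26×10^8 s, so t/τ = 2.45.
ΔT(t) = ΔT_eq (1 − e^(−t/τ)) = 19.9 × (1 − e^−2.45) = 18.2 K.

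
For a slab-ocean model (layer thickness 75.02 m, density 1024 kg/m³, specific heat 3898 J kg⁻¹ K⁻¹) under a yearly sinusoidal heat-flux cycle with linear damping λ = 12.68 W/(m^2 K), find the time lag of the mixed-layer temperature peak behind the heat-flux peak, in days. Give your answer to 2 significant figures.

Areal heat capacity C = ρ c_p D = 1024 × 3898 × 75.02 = 2.99×10^8 J/(m²·K).
ω = 2π / 3.15×10^7 s = 1.99×10^-7 s⁻¹.
Phase lag φ = arctan(Cω/λ) = arctan(59.7/12.68) = 1.36 rad.
Time lag = φ / ω = 1.36 / 1.99×10^-7 = 6.83×10^6 s = 79.1 days.

79 days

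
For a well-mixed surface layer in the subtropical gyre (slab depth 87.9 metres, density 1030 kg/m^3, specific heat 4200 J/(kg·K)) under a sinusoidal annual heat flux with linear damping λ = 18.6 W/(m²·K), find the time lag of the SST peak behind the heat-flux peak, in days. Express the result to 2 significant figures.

77 days

Areal heat capacity C = ρ c_p D = 1030 × 4200 × 87.9 = 3.80×10^8 J/(m^2 K).
ω = 2π / 3.15×10^7 s = 1.99×10^-7 s⁻¹.
Phase lag φ = arctan(Cω/λ) = arctan(75.8/18.6) = 1.33 rad.
Time lag = φ / ω = 1.33 / 1.99×10^-7 = 6.68×10^6 s = 77.3 days.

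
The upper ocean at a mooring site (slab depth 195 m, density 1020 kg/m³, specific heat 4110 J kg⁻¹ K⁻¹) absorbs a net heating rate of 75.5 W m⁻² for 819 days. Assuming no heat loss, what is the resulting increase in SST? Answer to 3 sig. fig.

Areal heat capacity C = ρ c_p D = 1020 × 4110 × 195 = 8.17×10^8 J/(m²·K).
Net heat input Q = F Δt = 75.5 × (819 days × 86400 s/day) = 5.34×10^9 J/m².
ΔT = Q / C = 5.34×10^9 / 8.17×10^8 = 6.54 K.

6.54 K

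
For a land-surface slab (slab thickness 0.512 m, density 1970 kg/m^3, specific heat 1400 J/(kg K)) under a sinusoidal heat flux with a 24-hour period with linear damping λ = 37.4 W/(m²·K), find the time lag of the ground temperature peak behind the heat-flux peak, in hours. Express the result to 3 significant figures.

4.67 hours

Areal heat capacity C = ρ c_p D = 1970 × 1400 × 0.512 = 1.41×10^6 J/(m²·K).
ω = 2π / 86400 s = 7.27×10^-5 s⁻¹.
Phase lag φ = arctan(Cω/λ) = arctan(103/37.4) = 1.22 rad.
Time lag = φ / ω = 1.22 / 7.27×10^-5 = 16800 s = 4.67 hours.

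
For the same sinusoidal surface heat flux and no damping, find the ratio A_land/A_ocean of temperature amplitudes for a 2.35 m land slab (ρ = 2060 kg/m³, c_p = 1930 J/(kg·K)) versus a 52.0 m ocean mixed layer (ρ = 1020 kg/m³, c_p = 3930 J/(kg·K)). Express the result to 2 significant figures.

22

C_ocean = 1020 × 3930 × 52.0 = 2.08×10^8 J/(m²·K).
C_land = 2060 × 1930 × 2.35 = 9.34×10^6 J/(m²·K).
Undamped amplitude ∝ 1/C, so A_land/A_ocean = C_ocean/C_land = 22.3.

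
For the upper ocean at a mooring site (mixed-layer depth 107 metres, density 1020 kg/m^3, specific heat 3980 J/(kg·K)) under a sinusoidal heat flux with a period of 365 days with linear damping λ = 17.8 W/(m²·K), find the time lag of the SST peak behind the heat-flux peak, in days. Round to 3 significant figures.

Areal heat capacity C = ρ c_p D = 1020 × 3980 × 107 = 4.34×10^8 J/(m²·K).
ω = 2π / 3.15×10^7 s = 1.99×10^-7 s⁻¹.
Phase lag φ = arctan(Cω/λ) = arctan(86.5/17.8) = 1.37 rad.
Time lag = φ / ω = 1.37 / 1.99×10^-7 = 6.87×10^6 s = 79.5 days.

79.5 days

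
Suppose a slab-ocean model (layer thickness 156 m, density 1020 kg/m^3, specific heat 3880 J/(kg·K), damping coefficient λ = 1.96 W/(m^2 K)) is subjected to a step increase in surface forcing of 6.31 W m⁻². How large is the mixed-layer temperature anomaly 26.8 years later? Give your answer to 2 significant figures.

3.0 K

Areal heat capacity C = ρ c_p D = 1020 × 3880 × 156 = 6.17×10^8 J/(m^2 K).
τ = C / λ = 6.17×10^8 / 1.96 = 3.15×10^8 s.
Equilibrium anomaly ΔT_eq = F / λ = 6.31 / 1.96 = 3.22 K.
t = 26.8 years = 8.46×10^8 s, so t/τ = 2.68.
ΔT(t) = ΔT_eq (1 − e^(−t/τ)) = 3.22 × (1 − e^−2.68) = 3.00 K.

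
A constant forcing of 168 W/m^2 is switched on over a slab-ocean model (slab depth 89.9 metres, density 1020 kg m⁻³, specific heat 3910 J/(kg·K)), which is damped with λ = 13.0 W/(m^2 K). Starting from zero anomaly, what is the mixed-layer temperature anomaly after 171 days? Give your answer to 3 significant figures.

5.36 K

Areal heat capacity C = ρ c_p D = 1020 × 3910 × 89.9 = 3.59×10^8 J/(m²·K).
τ = C / λ = 3.59×10^8 / 13.0 = 2.76×10^7 s.
Equilibrium anomaly ΔT_eq = F / λ = 168 / 13.0 = 12.9 K.
t = 171 days = 1.48×10^7 s, so t/τ = 0.536.
ΔT(t) = ΔT_eq (1 − e^(−t/τ)) = 12.9 × (1 − e^−0.536) = 5.36 K.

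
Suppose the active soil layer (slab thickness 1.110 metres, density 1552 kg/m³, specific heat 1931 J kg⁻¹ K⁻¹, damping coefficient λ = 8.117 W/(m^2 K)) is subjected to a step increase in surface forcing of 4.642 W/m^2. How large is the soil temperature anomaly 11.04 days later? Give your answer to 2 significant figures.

Areal heat capacity C = ρ c_p D = 1552 × 1931 × 1.110 = 3.33×10^6 J/(m^2 K).
τ = C / λ = 3.33×10^6 / 8.117 = 4.10×10^5 s.
Equilibrium anomaly ΔT_eq = F / λ = 4.642 / 8.117 = 0.572 K.
t = 11.04 days = 9.54×10^5 s, so t/τ = 2.33.
ΔT(t) = ΔT_eq (1 − e^(−t/τ)) = 0.572 × (1 − e^−2.33) = 0.516 K.

0.52 K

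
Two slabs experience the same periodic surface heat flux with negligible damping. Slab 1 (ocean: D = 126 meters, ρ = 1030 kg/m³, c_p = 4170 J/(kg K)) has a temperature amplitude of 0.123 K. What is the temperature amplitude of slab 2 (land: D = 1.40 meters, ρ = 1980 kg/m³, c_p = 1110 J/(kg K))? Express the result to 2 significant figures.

22 K

C_ocean = 5.41×10^8 J/(m²·K); C_land = 3.08×10^6 J/(m²·K).
A ∝ 1/C ⇒ A_land = A_ocean × C_ocean/C_land = 0.123 × 176 = 21.6 K.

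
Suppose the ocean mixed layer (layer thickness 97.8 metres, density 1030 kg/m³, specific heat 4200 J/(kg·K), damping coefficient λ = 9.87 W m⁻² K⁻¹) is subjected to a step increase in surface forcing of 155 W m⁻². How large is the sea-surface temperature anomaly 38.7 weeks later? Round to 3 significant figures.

Areal heat capacity C = ρ c_p D = 1030 × 4200 × 97.8 = 4.23×10^8 J/(m²·K).
τ = C / λ = 4.23×10^8 / 9.87 = 4.29×10^7 s.
Equilibrium anomaly ΔT_eq = F / λ = 155 / 9.87 = 15.7 K.
t = 38.7 weeks = 2.34×10^7 s, so t/τ = 0.546.
ΔT(t) = ΔT_eq (1 − e^(−t/τ)) = 15.7 × (1 − e^−0.546) = 6.61 K.

6.61 K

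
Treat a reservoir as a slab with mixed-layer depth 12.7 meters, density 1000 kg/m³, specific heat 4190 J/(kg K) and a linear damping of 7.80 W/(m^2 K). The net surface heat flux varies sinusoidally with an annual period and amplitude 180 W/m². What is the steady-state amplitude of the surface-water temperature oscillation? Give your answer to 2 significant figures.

Areal heat capacity C = ρ c_p D = 1000 × 4190 × 12.7 = 5.32×10^7 J/(m^2 K).
Angular frequency ω = 2π / T = 2π / 3.15×10^7 s = 1.99×10^-7 s⁻¹.
√((Cω)² + λ²) = √((10.6)² + 7.80²) = 13.2 W/(m²·K).
Amplitude A = F₀ / √((Cω)²+λ²) = 180 / 13.2 = 13.7 K.

14 K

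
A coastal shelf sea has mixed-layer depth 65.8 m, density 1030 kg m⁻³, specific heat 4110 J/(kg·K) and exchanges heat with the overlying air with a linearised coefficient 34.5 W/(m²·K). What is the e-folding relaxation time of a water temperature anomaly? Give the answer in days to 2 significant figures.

93 days

Areal heat capacity C = ρ c_p D = 1030 × 4110 × 65.8 = 2.79×10^8 J/(m²·K).
Relaxation time τ = C / λ = 2.79×10^8 / 34.5 = 8.07×10^6 s.
In days: 8.07×10^6 s / (86400 s/day) = 93.4 days.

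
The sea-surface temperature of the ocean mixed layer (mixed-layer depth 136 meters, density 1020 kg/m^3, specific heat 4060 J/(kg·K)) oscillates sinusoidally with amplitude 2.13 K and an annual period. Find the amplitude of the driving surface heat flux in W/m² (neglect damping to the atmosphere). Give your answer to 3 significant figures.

239

Areal heat capacity C = ρ c_p D = 1020 × 4060 × 136 = 5.63×10^8 J m⁻² K⁻¹.
ω = 2π / 3.15×10^7 s = 1.99×10^-7 s⁻¹.
Cω = 5.63×10^8 × 1.99×10^-7 = 112 W/(m²·K).
F₀ = A × Cω = 2.13 × 112 = 239 W/m².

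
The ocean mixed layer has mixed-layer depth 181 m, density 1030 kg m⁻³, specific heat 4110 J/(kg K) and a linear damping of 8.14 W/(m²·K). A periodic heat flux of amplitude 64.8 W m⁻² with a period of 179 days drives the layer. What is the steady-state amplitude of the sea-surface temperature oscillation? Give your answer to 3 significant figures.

0.208 K

Areal heat capacity C = ρ c_p D = 1030 × 4110 × 181 = 7.66×10^8 J/(m^2 K).
Angular frequency ω = 2π / T = 2π / 1.55×10^7 s = 4.06×10^-7 s⁻¹.
√((Cω)² + λ²) = √((311)² + 8.14²) = 311 W/(m²·K).
Amplitude A = F₀ / √((Cω)²+λ²) = 64.8 / 311 = 0.208 K.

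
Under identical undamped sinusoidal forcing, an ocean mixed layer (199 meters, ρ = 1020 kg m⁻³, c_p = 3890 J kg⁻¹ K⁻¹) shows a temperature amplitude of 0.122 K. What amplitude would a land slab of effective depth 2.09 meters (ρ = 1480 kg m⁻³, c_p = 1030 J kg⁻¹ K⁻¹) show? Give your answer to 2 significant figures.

30 K

C_ocean = 7.90×10^8 J/(m²·K); C_land = 3.19×10^6 J/(m²·K).
A ∝ 1/C ⇒ A_land = A_ocean × C_ocean/C_land = 0.122 × 248 = 30.2 K.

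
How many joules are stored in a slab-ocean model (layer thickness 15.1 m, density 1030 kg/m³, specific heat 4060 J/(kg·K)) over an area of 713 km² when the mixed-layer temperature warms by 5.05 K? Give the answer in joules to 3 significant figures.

2.27×10^17 J

Areal heat capacity C = ρ c_p D = 1030 × 4060 × 15.1 = 6.31×10^7 J m⁻² K⁻¹.
Heat per unit area: q = C ΔT = 6.31×10^7 × 5.05 = 3.19×10^8 J/m².
Total heat: Q = q × A = 3.19×10^8 × (713 × 10⁶ m²) = 2.27×10^17 J.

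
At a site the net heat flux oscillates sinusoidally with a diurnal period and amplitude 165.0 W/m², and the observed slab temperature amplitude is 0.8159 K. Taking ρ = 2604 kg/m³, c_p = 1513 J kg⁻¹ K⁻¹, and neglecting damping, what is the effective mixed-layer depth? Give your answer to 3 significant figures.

0.706 m

ω = 2π / 86400 s = 7.27×10^-5 s⁻¹.
Required C = F₀ / (A ω) = 165.0 / (0.8159 × 7.27×10^-5) = 2.78×10^6 J/(m²·K).
D = C / (ρ c_p) = 2.78×10^6 / (2604 × 1513) = 0.706 m.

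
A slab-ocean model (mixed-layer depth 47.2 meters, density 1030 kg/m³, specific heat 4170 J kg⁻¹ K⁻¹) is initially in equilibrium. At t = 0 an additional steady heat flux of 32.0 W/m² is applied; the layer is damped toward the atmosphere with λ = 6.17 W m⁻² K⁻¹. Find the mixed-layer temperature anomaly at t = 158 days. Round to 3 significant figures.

1.76 K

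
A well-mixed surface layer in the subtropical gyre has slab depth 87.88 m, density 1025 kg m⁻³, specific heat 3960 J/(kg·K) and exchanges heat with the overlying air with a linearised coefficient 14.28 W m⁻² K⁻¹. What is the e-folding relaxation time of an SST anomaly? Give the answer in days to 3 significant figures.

289 days

Areal heat capacity C = ρ c_p D = 1025 × 3960 × 87.88 = 3.57×10^8 J/(m²·K).
Relaxation time τ = C / λ = 3.57×10^8 / 14.28 = 2.50×10^7 s.
In days: 2.50×10^7 s / (86400 s/day) = 289 days.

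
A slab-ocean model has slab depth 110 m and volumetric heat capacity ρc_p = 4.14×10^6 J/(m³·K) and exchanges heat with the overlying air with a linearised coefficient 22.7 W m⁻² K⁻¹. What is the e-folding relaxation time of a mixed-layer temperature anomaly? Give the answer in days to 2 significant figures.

Areal heat capacity C = ρc_p × D = 4.14×10^6 × 110 = 4.55×10^8 J/(m²·K).
Relaxation time τ = C / λ = 4.55×10^8 / 22.7 = 2.01×10^7 s.
In days: 2.01×10^7 s / (86400 s/day) = 232 days.

230 days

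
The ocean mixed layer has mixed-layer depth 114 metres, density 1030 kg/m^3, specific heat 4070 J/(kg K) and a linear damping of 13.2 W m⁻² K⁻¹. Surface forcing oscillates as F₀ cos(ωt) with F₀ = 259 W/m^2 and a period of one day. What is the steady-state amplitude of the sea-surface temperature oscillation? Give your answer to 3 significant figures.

0.00745 K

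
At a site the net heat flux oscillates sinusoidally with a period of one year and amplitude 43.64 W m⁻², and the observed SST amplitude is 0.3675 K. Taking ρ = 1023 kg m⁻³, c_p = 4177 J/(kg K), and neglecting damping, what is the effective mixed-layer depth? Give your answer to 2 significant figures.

ω = 2π / 3.15×10^7 s = 1.99×10^-7 s⁻¹.
Required C = F₀ / (A ω) = 43.64 / (0.3675 × 1.99×10^-7) = 5.96×10^8 J/(m²·K).
D = C / (ρ c_p) = 5.96×10^8 / (1023 × 4177) = 139 m.

140 m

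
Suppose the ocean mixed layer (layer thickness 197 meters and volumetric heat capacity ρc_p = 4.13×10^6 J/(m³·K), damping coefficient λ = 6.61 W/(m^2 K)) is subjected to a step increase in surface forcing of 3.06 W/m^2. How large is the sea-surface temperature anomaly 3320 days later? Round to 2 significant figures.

0.42 K

Areal heat capacity C = ρc_p × D = 4.13×10^6 × 197 = 8.14×10^8 J/(m²·K).
τ = C / λ = 8.14×10^8 / 6.61 = 1.23×10^8 s.
Equilibrium anomaly ΔT_eq = F / λ = 3.06 / 6.61 = 0.463 K.
t = 3320 days = 2.87×10^8 s, so t/τ = 2.33.
ΔT(t) = ΔT_eq (1 − e^(−t/τ)) = 0.463 × (1 − e^−2.33) = 0.418 K.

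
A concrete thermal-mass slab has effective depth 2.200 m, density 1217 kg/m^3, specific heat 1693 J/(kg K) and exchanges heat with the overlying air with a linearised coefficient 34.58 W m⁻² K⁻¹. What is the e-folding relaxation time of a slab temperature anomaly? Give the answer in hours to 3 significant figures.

Areal heat capacity C = ρ c_p D = 1217 × 1693 × 2.200 = 4.53×10^6 J/(m²·K).
Relaxation time τ = C / λ = 4.53×10^6 / 34.58 = 1.31×10^5 s.
In hours: 1.31×10^5 s / (3600 s/hour) = 36.4 hours.

36.4 hours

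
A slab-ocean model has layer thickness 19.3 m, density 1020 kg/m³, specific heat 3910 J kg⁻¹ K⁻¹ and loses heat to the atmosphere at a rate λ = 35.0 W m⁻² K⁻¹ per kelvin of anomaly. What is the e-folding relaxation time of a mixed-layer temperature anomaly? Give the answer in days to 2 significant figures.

Areal heat capacity C = ρ c_p D = 1020 × 3910 × 19.3 = 7.70×10^7 J/(m^2 K).
Relaxation time τ = C / λ = 7.70×10^7 / 35.0 = 2.20×10^6 s.
In days: 2.20×10^6 s / (86400 s/day) = 25.5 days.

25 days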